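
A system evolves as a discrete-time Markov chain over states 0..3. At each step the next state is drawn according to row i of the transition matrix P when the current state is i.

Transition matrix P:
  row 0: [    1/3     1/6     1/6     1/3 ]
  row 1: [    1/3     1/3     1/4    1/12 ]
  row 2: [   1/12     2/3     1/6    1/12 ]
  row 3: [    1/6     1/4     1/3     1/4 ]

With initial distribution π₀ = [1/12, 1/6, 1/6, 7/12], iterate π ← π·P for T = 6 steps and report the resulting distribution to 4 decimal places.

t=0: π = [0.0833, 0.1667, 0.1667, 0.5833]
t=1: π = [0.1944, 0.3264, 0.2778, 0.2014]
t=2: π = [0.2303, 0.3767, 0.2274, 0.1655]
t=3: π = [0.2489, 0.3570, 0.2256, 0.1685]
t=4: π = [0.2488, 0.3530, 0.2245, 0.1736]
t=5: π = [0.2483, 0.3522, 0.2250, 0.1745]
t=6: π = [0.2480, 0.3524, 0.2251, 0.1745]

π = [0.2480, 0.3524, 0.2251, 0.1745]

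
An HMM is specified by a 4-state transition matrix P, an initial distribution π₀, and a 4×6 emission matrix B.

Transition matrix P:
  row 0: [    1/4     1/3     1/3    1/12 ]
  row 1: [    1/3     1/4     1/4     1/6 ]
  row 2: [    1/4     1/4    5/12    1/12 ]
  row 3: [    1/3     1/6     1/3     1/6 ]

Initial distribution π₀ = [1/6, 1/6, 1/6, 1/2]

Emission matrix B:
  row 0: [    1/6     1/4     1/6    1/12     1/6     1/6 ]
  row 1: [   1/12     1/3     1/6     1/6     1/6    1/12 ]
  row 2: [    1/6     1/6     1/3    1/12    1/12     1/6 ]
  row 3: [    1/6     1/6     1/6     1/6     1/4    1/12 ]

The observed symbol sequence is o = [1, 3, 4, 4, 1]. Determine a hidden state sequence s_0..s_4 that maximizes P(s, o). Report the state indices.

path = [3, 0, 1, 0, 1]

t=0: δ = [4.167e-02, 5.556e-02, 2.778e-02, 8.333e-02]  (obs o_0=1)
t=1: δ = [2.315e-03, 2.315e-03, 2.315e-03, 2.315e-03]  ψ = [3, 0, 3, 3]  (obs o_1=3)
t=2: δ = [1.286e-04, 1.286e-04, 8.038e-05, 9.645e-05]  ψ = [1, 0, 2, 1]  (obs o_2=4)
t=3: δ = [7.144e-06, 7.144e-06, 3.572e-06, 5.358e-06]  ψ = [1, 0, 0, 1]  (obs o_3=4)
t=4: δ = [5.954e-07, 7.938e-07, 3.969e-07, 1.985e-07]  ψ = [1, 0, 0, 1]  (obs o_4=1)
backtrack: best end state = 1; path = [3, 0, 1, 0, 1]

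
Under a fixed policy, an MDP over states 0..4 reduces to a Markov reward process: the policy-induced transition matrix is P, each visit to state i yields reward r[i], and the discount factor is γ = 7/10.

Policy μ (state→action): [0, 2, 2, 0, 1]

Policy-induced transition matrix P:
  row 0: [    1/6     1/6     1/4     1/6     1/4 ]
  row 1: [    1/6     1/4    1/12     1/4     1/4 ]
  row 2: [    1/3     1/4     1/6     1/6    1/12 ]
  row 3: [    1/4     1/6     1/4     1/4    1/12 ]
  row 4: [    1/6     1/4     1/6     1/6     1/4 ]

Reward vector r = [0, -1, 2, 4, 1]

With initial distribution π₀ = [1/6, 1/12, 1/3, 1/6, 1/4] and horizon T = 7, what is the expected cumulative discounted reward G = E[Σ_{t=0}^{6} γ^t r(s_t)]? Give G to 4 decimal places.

t=0: π = [0.1667, 0.0833, 0.3333, 0.1667, 0.2500], E[r] = 1.5000, γ^t·E[r] = 1.500000, running G = 1.500000
t=1: π = [0.2361, 0.2222, 0.1875, 0.1875, 0.1667], E[r] = 1.0694, γ^t·E[r] = 0.748611, running G = 2.248611
t=2: π = [0.2135, 0.2147, 0.1834, 0.2008, 0.1875], E[r] = 1.1429, γ^t·E[r] = 0.560041, running G = 2.808652
t=3: π = [0.2140, 0.2155, 0.1833, 0.2013, 0.1860], E[r] = 1.1423, γ^t·E[r] = 0.391797, running G = 3.200448
t=4: π = [0.2140, 0.2154, 0.1833, 0.2014, 0.1859], E[r] = 1.1427, γ^t·E[r] = 0.274369, running G = 3.474817
t=5: π = [0.2140, 0.2154, 0.1833, 0.2014, 0.1859], E[r] = 1.1428, γ^t·E[r] = 0.192064, running G = 3.666881
t=6: π = [0.2140, 0.2154, 0.1833, 0.2014, 0.1859], E[r] = 1.1428, γ^t·E[r] = 0.134444, running G = 3.801325

G = 3.8013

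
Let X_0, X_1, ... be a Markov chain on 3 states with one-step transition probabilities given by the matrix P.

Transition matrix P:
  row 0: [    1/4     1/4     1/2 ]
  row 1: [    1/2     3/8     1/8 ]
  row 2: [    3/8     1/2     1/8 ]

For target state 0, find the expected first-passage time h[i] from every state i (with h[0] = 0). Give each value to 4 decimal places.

First-step conditioning: h[0] = 0; for i ≠ 0, h[i] = 1 + Σ_k P[i][k]·h[k].
  h[1] = 1 + 3/8·h[1] + 1/8·h[2]
  h[2] = 1 + 1/2·h[1] + 1/8·h[2]
Solving the 2×2 linear system over states ≠ 0 gives exactly h = [0, 64/31, 72/31] (h[0] = 0 is the target).

h = [0.0000, 2.0645, 2.3226]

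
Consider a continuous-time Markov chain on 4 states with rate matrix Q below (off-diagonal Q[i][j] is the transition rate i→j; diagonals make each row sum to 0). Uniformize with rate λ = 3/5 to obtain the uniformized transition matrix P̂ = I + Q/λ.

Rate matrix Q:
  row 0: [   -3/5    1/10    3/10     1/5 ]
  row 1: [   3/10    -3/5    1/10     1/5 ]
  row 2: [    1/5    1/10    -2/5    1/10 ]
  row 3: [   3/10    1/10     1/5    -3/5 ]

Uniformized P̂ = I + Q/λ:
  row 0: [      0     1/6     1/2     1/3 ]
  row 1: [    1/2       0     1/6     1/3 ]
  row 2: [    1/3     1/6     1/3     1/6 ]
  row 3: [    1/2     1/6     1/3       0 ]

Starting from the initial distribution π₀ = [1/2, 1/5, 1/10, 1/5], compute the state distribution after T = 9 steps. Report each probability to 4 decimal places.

t=0: π = [0.5000, 0.2000, 0.1000, 0.2000]
t=1: π = [0.2333, 0.1333, 0.3833, 0.2500]
t=2: π = [0.3194, 0.1444, 0.3500, 0.1861]
t=3: π = [0.2819, 0.1426, 0.3625, 0.2130]
t=4: π = [0.2986, 0.1429, 0.3566, 0.2019]
t=5: π = [0.2913, 0.1428, 0.3593, 0.2066]
t=6: π = [0.2945, 0.1429, 0.3581, 0.2046]
t=7: π = [0.2931, 0.1429, 0.3586, 0.2055]
t=8: π = [0.2937, 0.1429, 0.3584, 0.2051]
t=9: π = [0.2934, 0.1429, 0.3585, 0.2052]

π = [0.2934, 0.1429, 0.3585, 0.2052]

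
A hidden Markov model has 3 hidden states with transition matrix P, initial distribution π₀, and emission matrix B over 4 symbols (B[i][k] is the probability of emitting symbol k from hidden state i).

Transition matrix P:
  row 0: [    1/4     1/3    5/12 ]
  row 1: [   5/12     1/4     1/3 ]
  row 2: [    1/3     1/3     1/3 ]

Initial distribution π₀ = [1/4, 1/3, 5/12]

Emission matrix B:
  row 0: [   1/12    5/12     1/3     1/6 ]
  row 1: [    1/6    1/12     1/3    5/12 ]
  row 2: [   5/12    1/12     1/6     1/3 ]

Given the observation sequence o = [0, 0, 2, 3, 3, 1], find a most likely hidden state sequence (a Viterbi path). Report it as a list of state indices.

path = [2, 2, 0, 2, 1, 0]

t=0: δ = [2.083e-02, 5.556e-02, 1.736e-01]  (obs o_0=0)
t=1: δ = [4.823e-03, 9.645e-03, 2.411e-02]  ψ = [2, 2, 2]  (obs o_1=0)
t=2: δ = [2.679e-03, 2.679e-03, 1.340e-03]  ψ = [2, 2, 2]  (obs o_2=2)
t=3: δ = [1.861e-04, 3.721e-04, 3.721e-04]  ψ = [1, 0, 0]  (obs o_3=3)
t=4: δ = [2.584e-05, 5.168e-05, 4.135e-05]  ψ = [1, 2, 1]  (obs o_4=3)
t=5: δ = [8.973e-06, 1.148e-06, 1.436e-06]  ψ = [1, 2, 1]  (obs o_5=1)
backtrack: best end state = 0; path = [2, 2, 0, 2, 1, 0]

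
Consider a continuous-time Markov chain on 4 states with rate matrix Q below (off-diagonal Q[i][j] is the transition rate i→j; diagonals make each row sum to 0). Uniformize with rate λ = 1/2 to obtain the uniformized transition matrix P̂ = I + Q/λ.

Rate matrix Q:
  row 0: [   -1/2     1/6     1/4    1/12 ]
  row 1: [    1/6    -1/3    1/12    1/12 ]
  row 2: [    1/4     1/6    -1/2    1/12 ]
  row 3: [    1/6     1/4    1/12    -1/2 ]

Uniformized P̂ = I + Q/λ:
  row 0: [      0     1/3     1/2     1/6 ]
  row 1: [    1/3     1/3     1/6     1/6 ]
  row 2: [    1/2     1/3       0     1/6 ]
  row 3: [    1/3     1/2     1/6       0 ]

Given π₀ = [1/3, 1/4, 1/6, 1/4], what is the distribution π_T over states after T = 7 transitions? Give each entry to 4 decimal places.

t=0: π = [0.3333, 0.2500, 0.1667, 0.2500]
t=1: π = [0.2500, 0.3750, 0.2500, 0.1250]
t=2: π = [0.2917, 0.3542, 0.2083, 0.1458]
t=3: π = [0.2708, 0.3576, 0.2292, 0.1424]
t=4: π = [0.2813, 0.3571, 0.2188, 0.1429]
t=5: π = [0.2760, 0.3572, 0.2240, 0.1428]
t=6: π = [0.2786, 0.3571, 0.2214, 0.1429]
t=7: π = [0.2773, 0.3571, 0.2227, 0.1429]

π = [0.2773, 0.3571, 0.2227, 0.1429]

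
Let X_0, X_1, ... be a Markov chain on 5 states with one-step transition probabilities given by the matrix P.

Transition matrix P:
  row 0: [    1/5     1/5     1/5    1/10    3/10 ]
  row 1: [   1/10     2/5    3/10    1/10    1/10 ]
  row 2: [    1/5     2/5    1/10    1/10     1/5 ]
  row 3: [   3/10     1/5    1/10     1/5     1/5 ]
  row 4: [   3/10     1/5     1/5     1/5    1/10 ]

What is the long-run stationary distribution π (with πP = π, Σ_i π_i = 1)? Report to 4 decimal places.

π = [0.2004, 0.2993, 0.1972, 0.1303, 0.1728]

Balance equations π_j = Σ_i π_i·P[i][j]:
  π_0 = 1/5·π_0 + 1/10·π_1 + 1/5·π_2 + 3/10·π_3 + 3/10·π_4
  π_1 = 1/5·π_0 + 2/5·π_1 + 2/5·π_2 + 1/5·π_3 + 1/5·π_4
  π_2 = 1/5·π_0 + 3/10·π_1 + 1/10·π_2 + 1/10·π_3 + 1/5·π_4
  π_3 = 1/10·π_0 + 1/10·π_1 + 1/10·π_2 + 1/5·π_3 + 1/5·π_4
  normalize: π_0 + π_1 + π_2 + π_3 + π_4 = 1
Solving the linear system gives exactly π = [938/4681, 1401/4681, 923/4681, 610/4681, 809/4681].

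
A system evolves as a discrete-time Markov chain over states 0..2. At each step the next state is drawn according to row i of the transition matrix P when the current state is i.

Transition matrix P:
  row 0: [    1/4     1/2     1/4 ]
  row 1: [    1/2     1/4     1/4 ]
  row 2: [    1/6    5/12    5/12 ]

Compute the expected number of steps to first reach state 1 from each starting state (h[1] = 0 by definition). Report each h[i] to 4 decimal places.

First-step conditioning: h[1] = 0; for i ≠ 1, h[i] = 1 + Σ_k P[i][k]·h[k].
  h[0] = 1 + 1/4·h[0] + 1/4·h[2]
  h[2] = 1 + 1/6·h[0] + 5/12·h[2]
Solving the 2×2 linear system over states ≠ 1 gives exactly h = [40/19, 0, 44/19] (h[1] = 0 is the target).

h = [2.1053, 0.0000, 2.3158]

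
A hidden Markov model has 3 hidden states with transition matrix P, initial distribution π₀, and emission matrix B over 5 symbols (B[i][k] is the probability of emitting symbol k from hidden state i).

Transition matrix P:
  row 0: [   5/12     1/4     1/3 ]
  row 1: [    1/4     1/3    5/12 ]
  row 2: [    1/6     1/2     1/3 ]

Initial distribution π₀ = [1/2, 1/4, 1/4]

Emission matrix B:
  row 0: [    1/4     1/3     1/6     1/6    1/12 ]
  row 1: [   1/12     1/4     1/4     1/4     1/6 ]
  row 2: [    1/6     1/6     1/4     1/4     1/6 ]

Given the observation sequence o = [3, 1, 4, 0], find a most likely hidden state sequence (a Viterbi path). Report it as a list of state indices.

t=0: δ = [8.333e-02, 6.250e-02, 6.250e-02]  (obs o_0=3)
t=1: δ = [1.157e-02, 7.812e-03, 4.630e-03]  ψ = [0, 2, 0]  (obs o_1=1)
t=2: δ = [4.019e-04, 4.823e-04, 6.430e-04]  ψ = [0, 0, 0]  (obs o_2=4)
t=3: δ = [4.186e-05, 2.679e-05, 3.572e-05]  ψ = [0, 2, 2]  (obs o_3=0)
backtrack: best end state = 0; path = [0, 0, 0, 0]

path = [0, 0, 0, 0]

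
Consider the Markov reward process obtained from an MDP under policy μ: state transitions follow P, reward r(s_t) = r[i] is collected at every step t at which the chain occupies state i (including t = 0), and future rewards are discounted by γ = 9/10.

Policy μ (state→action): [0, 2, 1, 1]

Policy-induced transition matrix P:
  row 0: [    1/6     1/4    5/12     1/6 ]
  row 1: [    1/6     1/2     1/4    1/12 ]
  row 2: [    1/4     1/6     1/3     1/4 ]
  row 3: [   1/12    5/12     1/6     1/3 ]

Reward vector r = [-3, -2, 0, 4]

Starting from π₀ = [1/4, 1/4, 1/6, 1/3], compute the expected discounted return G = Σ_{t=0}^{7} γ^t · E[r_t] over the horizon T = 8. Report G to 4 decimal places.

G = -1.8497

t=0: π = [0.2500, 0.2500, 0.1667, 0.3333], E[r] = 0.0833, γ^t·E[r] = 0.083333, running G = 0.083333
t=1: π = [0.1528, 0.3542, 0.2778, 0.2153], E[r] = -0.3056, γ^t·E[r] = -0.275000, running G = -0.191667
t=2: π = [0.1719, 0.3513, 0.2807, 0.1962], E[r] = -0.4334, γ^t·E[r] = -0.351094, running G = -0.542760
t=3: π = [0.1737, 0.3471, 0.2857, 0.1935], E[r] = -0.4415, γ^t·E[r] = -0.321820, running G = -0.864581
t=4: π = [0.1744, 0.3452, 0.2866, 0.1938], E[r] = -0.4383, γ^t·E[r] = -0.287582, running G = -1.152162
t=5: π = [0.1744, 0.3447, 0.2868, 0.1941], E[r] = -0.4363, γ^t·E[r] = -0.257638, running G = -1.409801
t=6: π = [0.1744, 0.3446, 0.2868, 0.1942], E[r] = -0.4357, γ^t·E[r] = -0.231540, running G = -1.641341
t=7: π = [0.1744, 0.3446, 0.2868, 0.1942], E[r] = -0.4355, γ^t·E[r] = -0.208322, running G = -1.849662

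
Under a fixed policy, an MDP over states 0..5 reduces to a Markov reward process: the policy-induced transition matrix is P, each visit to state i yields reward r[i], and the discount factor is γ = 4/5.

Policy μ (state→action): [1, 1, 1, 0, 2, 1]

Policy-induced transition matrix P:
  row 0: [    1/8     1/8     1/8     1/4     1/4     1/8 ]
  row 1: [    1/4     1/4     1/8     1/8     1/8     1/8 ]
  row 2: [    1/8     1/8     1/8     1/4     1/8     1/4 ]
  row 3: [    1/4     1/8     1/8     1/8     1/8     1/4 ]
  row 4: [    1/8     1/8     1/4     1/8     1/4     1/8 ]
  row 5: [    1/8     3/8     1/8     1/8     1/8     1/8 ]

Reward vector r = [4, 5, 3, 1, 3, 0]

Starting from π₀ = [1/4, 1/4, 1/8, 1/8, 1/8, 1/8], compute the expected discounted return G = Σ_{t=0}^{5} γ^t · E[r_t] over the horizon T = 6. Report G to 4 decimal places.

G = 10.4642

t=0: π = [0.2500, 0.2500, 0.1250, 0.1250, 0.1250, 0.1250], E[r] = 3.1250, γ^t·E[r] = 3.125000, running G = 3.125000
t=1: π = [0.1719, 0.1875, 0.1406, 0.1719, 0.1719, 0.1563], E[r] = 2.7344, γ^t·E[r] = 2.187500, running G = 5.312500
t=2: π = [0.1699, 0.1875, 0.1465, 0.1641, 0.1680, 0.1641], E[r] = 2.7246, γ^t·E[r] = 1.743750, running G = 7.056250
t=3: π = [0.1689, 0.1895, 0.1460, 0.1646, 0.1672, 0.1638], E[r] = 2.7273, γ^t·E[r] = 1.396375, running G = 8.452625
t=4: π = [0.1693, 0.1896, 0.1459, 0.1644, 0.1670, 0.1638], E[r] = 2.7283, γ^t·E[r] = 1.117525, running G = 9.570150
t=5: π = [0.1693, 0.1897, 0.1459, 0.1644, 0.1670, 0.1638], E[r] = 2.7284, γ^t·E[r] = 0.894051, running G = 10.464201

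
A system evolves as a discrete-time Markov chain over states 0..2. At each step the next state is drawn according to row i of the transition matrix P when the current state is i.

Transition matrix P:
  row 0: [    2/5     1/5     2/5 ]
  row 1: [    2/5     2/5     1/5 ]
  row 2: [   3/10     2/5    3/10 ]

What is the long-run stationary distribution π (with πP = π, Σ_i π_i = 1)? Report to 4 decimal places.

Balance equations π_j = Σ_i π_i·P[i][j]:
  π_0 = 2/5·π_0 + 2/5·π_1 + 3/10·π_2
  π_1 = 1/5·π_0 + 2/5·π_1 + 2/5·π_2
  normalize: π_0 + π_1 + π_2 = 1
Solving the linear system gives exactly π = [17/46, 15/46, 7/23].

π = [0.3696, 0.3261, 0.3043]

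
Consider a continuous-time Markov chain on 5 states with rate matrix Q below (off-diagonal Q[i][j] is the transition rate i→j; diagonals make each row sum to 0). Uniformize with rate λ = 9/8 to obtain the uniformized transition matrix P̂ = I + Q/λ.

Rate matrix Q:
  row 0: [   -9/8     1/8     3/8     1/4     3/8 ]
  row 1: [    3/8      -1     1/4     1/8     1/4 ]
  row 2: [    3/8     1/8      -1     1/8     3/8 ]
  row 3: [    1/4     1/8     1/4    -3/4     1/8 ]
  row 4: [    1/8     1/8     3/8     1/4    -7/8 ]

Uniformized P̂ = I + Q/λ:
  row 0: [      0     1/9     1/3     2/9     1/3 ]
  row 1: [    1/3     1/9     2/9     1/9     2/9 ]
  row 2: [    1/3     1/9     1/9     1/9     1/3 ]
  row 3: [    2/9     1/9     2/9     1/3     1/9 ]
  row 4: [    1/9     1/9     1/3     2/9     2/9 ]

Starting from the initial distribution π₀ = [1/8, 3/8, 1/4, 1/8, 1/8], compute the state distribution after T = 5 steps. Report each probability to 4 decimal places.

t=0: π = [0.1250, 0.3750, 0.2500, 0.1250, 0.1250]
t=1: π = [0.2500, 0.1111, 0.2222, 0.1667, 0.2500]
t=2: π = [0.1759, 0.1111, 0.2531, 0.2037, 0.2562]
t=3: π = [0.1951, 0.1111, 0.2421, 0.2044, 0.2473]
t=4: π = [0.1906, 0.1111, 0.2445, 0.2057, 0.2481]
t=5: π = [0.1918, 0.1111, 0.2438, 0.2056, 0.2477]

π = [0.1918, 0.1111, 0.2438, 0.2056, 0.2477]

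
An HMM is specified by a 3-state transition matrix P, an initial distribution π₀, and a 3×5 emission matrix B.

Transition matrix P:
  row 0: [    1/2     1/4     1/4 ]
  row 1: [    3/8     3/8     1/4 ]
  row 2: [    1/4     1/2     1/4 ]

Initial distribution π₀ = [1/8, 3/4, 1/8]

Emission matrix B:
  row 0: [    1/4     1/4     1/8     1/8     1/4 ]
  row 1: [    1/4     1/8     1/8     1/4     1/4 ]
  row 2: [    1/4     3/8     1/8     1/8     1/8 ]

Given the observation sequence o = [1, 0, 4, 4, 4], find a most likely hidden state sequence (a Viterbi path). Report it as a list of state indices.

path = [1, 0, 0, 0, 0]

t=0: δ = [3.125e-02, 9.375e-02, 4.688e-02]  (obs o_0=1)
t=1: δ = [8.789e-03, 8.789e-03, 5.859e-03]  ψ = [1, 1, 1]  (obs o_1=0)
t=2: δ = [1.099e-03, 8.240e-04, 2.747e-04]  ψ = [0, 1, 0]  (obs o_2=4)
t=3: δ = [1.373e-04, 7.725e-05, 3.433e-05]  ψ = [0, 1, 0]  (obs o_3=4)
t=4: δ = [1.717e-05, 8.583e-06, 4.292e-06]  ψ = [0, 0, 0]  (obs o_4=4)
backtrack: best end state = 0; path = [1, 0, 0, 0, 0]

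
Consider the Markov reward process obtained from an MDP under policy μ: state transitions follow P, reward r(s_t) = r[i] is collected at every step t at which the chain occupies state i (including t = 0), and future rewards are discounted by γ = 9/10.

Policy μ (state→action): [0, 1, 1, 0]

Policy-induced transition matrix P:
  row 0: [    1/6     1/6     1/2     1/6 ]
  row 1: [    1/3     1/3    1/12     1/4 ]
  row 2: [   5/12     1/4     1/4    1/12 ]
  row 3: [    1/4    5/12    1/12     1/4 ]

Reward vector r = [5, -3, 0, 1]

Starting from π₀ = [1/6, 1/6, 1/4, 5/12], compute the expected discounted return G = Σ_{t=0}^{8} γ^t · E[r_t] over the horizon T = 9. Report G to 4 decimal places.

G = 4.7008

t=0: π = [0.1667, 0.1667, 0.2500, 0.4167], E[r] = 0.7500, γ^t·E[r] = 0.750000, running G = 0.750000
t=1: π = [0.2917, 0.3194, 0.1944, 0.1944], E[r] = 0.6944, γ^t·E[r] = 0.625000, running G = 1.375000
t=2: π = [0.2847, 0.2847, 0.2373, 0.1933], E[r] = 0.7627, γ^t·E[r] = 0.617813, running G = 1.992813
t=3: π = [0.2895, 0.2822, 0.2415, 0.1867], E[r] = 0.7878, γ^t·E[r] = 0.574313, running G = 2.567125
t=4: π = [0.2896, 0.2805, 0.2442, 0.1856], E[r] = 0.7923, γ^t·E[r] = 0.519824, running G = 3.086949
t=5: π = [0.2899, 0.2802, 0.2447, 0.1852], E[r] = 0.7944, γ^t·E[r] = 0.469056, running G = 3.556005
t=6: π = [0.2900, 0.2800, 0.2449, 0.1851], E[r] = 0.7948, γ^t·E[r] = 0.422378, running G = 3.978383
t=7: π = [0.2900, 0.2800, 0.2450, 0.1850], E[r] = 0.7949, γ^t·E[r] = 0.380218, running G = 4.358602
t=8: π = [0.2900, 0.2800, 0.2450, 0.1850], E[r] = 0.7950, γ^t·E[r] = 0.342214, running G = 4.700815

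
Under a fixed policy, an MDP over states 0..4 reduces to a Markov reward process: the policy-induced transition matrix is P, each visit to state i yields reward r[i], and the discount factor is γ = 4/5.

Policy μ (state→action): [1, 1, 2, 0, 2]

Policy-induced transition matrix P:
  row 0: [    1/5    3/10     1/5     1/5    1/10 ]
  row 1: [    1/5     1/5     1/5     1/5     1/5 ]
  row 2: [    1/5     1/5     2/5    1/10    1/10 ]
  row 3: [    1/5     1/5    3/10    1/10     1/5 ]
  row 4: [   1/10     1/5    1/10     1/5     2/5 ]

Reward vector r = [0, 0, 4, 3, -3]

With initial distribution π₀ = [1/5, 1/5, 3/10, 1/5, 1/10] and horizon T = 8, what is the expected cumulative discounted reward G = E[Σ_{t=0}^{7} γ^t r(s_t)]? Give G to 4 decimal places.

t=0: π = [0.2000, 0.2000, 0.3000, 0.2000, 0.1000], E[r] = 1.5000, γ^t·E[r] = 1.500000, running G = 1.500000
t=1: π = [0.1900, 0.2200, 0.2700, 0.1500, 0.1700], E[r] = 1.0200, γ^t·E[r] = 0.816000, running G = 2.316000
t=2: π = [0.1830, 0.2190, 0.2520, 0.1580, 0.1880], E[r] = 0.9180, γ^t·E[r] = 0.587520, running G = 2.903520
t=3: π = [0.1812, 0.2183, 0.2474, 0.1590, 0.1941], E[r] = 0.8843, γ^t·E[r] = 0.452762, running G = 3.356282
t=4: π = [0.1806, 0.2181, 0.2460, 0.1594, 0.1960], E[r] = 0.8741, γ^t·E[r] = 0.358023, running G = 3.714305
t=5: π = [0.1804, 0.2181, 0.2455, 0.1595, 0.1965], E[r] = 0.8709, γ^t·E[r] = 0.285386, running G = 3.999691
t=6: π = [0.1803, 0.2180, 0.2454, 0.1595, 0.1967], E[r] = 0.8700, γ^t·E[r] = 0.228055, running G = 4.227745
t=7: π = [0.1803, 0.2180, 0.2454, 0.1595, 0.1968], E[r] = 0.8697, γ^t·E[r] = 0.182381, running G = 4.410126

G = 4.4101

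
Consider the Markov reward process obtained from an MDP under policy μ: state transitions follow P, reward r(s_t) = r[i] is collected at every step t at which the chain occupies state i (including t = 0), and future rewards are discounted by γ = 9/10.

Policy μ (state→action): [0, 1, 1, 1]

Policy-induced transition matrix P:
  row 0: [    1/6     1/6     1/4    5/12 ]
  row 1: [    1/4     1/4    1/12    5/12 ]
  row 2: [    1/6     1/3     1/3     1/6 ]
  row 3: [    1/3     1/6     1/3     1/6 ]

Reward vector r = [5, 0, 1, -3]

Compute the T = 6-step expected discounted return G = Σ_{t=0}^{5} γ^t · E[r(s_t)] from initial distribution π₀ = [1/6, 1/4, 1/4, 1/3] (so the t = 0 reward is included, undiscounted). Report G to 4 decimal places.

t=0: π = [0.1667, 0.2500, 0.2500, 0.3333], E[r] = 0.0833, γ^t·E[r] = 0.083333, running G = 0.083333
t=1: π = [0.2431, 0.2292, 0.2569, 0.2708], E[r] = 0.6597, γ^t·E[r] = 0.593750, running G = 0.677083
t=2: π = [0.2309, 0.2286, 0.2558, 0.2847], E[r] = 0.5561, γ^t·E[r] = 0.450469, running G = 1.127552
t=3: π = [0.2332, 0.2283, 0.2569, 0.2815], E[r] = 0.5782, γ^t·E[r] = 0.421488, running G = 1.549040
t=4: π = [0.2326, 0.2285, 0.2568, 0.2820], E[r] = 0.5738, γ^t·E[r] = 0.376452, running G = 1.925493
t=5: π = [0.2327, 0.2285, 0.2568, 0.2820], E[r] = 0.5746, γ^t·E[r] = 0.339268, running G = 2.264760

G = 2.2648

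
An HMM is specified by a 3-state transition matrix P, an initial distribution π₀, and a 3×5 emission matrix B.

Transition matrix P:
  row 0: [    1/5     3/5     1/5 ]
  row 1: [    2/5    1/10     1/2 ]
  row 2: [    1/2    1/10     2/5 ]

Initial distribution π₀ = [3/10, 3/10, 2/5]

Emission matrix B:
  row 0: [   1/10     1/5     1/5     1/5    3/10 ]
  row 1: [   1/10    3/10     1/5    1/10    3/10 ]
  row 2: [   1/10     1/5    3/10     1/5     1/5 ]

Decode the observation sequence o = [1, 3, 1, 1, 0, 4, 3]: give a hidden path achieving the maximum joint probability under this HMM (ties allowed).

t=0: δ = [6.000e-02, 9.000e-02, 8.000e-02]  (obs o_0=1)
t=1: δ = [8.000e-03, 3.600e-03, 9.000e-03]  ψ = [2, 0, 1]  (obs o_1=3)
t=2: δ = [9.000e-04, 1.440e-03, 7.200e-04]  ψ = [2, 0, 2]  (obs o_2=1)
t=3: δ = [1.152e-04, 1.620e-04, 1.440e-04]  ψ = [1, 0, 1]  (obs o_3=1)
t=4: δ = [7.200e-06, 6.912e-06, 8.100e-06]  ψ = [2, 0, 1]  (obs o_4=0)
t=5: δ = [1.215e-06, 1.296e-06, 6.912e-07]  ψ = [2, 0, 1]  (obs o_5=4)
t=6: δ = [1.037e-07, 7.290e-08, 1.296e-07]  ψ = [1, 0, 1]  (obs o_6=3)
backtrack: best end state = 2; path = [2, 0, 1, 2, 0, 1, 2]

path = [2, 0, 1, 2, 0, 1, 2]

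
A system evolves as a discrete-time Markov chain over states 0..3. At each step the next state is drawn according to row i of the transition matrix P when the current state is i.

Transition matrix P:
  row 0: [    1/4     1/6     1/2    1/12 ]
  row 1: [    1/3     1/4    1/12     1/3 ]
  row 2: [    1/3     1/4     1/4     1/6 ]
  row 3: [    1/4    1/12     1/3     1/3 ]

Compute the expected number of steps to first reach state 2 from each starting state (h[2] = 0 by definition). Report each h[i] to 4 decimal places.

h = [2.4828, 3.7241, 0.0000, 2.8966]

First-step conditioning: h[2] = 0; for i ≠ 2, h[i] = 1 + Σ_k P[i][k]·h[k].
  h[0] = 1 + 1/4·h[0] + 1/6·h[1] + 1/12·h[3]
  h[1] = 1 + 1/3·h[0] + 1/4·h[1] + 1/3·h[3]
  h[3] = 1 + 1/4·h[0] + 1/12·h[1] + 1/3·h[3]
Solving the 3×3 linear system over states ≠ 2 gives exactly h = [72/29, 108/29, 0, 84/29] (h[2] = 0 is the target).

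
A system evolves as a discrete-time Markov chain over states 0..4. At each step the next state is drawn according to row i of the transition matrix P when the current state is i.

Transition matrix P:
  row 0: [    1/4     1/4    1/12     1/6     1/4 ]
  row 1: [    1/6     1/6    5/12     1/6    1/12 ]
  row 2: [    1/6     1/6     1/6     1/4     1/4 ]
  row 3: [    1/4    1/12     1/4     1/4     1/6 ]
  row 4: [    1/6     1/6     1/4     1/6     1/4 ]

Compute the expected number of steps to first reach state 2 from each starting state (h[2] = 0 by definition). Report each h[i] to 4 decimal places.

First-step conditioning: h[2] = 0; for i ≠ 2, h[i] = 1 + Σ_k P[i][k]·h[k].
  h[0] = 1 + 1/4·h[0] + 1/4·h[1] + 1/6·h[3] + 1/4·h[4]
  h[1] = 1 + 1/6·h[0] + 1/6·h[1] + 1/6·h[3] + 1/12·h[4]
  h[3] = 1 + 1/4·h[0] + 1/12·h[1] + 1/4·h[3] + 1/6·h[4]
  h[4] = 1 + 1/6·h[0] + 1/6·h[1] + 1/6·h[3] + 1/4·h[4]
Solving the 4×4 linear system over states ≠ 2 gives exactly h = [462/97, 330/97, 0, 408/97, 396/97] (h[2] = 0 is the target).

h = [4.7629, 3.4021, 0.0000, 4.2062, 4.0825]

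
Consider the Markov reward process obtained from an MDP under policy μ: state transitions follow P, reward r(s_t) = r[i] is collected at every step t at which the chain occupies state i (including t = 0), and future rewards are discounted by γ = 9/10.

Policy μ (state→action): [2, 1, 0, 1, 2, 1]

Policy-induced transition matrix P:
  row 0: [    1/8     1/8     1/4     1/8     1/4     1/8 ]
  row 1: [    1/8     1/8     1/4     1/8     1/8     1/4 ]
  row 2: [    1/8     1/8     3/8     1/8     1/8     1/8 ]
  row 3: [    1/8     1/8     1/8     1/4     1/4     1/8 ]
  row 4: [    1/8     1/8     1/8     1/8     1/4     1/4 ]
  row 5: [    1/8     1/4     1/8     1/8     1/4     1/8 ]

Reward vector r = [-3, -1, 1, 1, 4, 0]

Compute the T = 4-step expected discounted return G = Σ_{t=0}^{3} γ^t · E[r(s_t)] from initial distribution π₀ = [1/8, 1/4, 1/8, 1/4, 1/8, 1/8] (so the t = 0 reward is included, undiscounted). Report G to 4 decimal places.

t=0: π = [0.1250, 0.2500, 0.1250, 0.2500, 0.1250, 0.1250], E[r] = 0.2500, γ^t·E[r] = 0.250000, running G = 0.250000
t=1: π = [0.1250, 0.1406, 0.2031, 0.1563, 0.2031, 0.1719], E[r] = 0.6563, γ^t·E[r] = 0.590625, running G = 0.840625
t=2: π = [0.1250, 0.1465, 0.2090, 0.1445, 0.2070, 0.1680], E[r] = 0.6602, γ^t·E[r] = 0.534727, running G = 1.375352
t=3: π = [0.1250, 0.1460, 0.2112, 0.1431, 0.2056, 0.1692], E[r] = 0.6555, γ^t·E[r] = 0.477872, running G = 1.853224

G = 1.8532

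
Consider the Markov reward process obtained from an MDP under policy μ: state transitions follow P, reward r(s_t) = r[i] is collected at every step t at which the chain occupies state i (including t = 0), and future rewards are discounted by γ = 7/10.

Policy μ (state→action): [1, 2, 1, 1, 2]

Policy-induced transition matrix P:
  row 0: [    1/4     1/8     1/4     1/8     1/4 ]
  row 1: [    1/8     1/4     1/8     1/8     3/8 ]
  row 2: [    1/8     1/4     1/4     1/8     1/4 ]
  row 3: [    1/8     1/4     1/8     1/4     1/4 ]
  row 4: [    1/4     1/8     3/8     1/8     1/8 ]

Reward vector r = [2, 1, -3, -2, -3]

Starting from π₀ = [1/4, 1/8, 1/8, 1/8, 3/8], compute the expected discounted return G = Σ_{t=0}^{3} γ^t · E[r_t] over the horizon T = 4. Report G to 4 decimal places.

G = -2.9170

t=0: π = [0.2500, 0.1250, 0.1250, 0.1250, 0.3750], E[r] = -1.1250, γ^t·E[r] = -1.125000, running G = -1.125000
t=1: π = [0.2031, 0.1719, 0.2656, 0.1406, 0.2188], E[r] = -1.1563, γ^t·E[r] = -0.809375, running G = -1.934375
t=2: π = [0.1777, 0.1973, 0.2383, 0.1426, 0.2441], E[r] = -1.1797, γ^t·E[r] = -0.578047, running G = -2.512422
t=3: π = [0.1777, 0.1973, 0.2380, 0.1428, 0.2441], E[r] = -1.1794, γ^t·E[r] = -0.404549, running G = -2.916971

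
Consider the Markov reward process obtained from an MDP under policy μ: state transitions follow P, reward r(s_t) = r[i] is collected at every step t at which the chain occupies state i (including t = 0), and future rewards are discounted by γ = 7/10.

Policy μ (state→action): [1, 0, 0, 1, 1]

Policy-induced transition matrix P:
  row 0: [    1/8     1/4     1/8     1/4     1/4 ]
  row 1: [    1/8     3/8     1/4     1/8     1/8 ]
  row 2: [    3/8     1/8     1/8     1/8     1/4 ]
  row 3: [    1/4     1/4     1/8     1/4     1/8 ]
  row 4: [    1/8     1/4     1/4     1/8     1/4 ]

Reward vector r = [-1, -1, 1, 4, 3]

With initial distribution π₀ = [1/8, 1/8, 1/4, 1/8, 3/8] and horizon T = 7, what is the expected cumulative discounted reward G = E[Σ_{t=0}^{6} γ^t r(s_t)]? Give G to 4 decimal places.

G = 3.7153

t=0: π = [0.1250, 0.1250, 0.2500, 0.1250, 0.3750], E[r] = 1.6250, γ^t·E[r] = 1.625000, running G = 1.625000
t=1: π = [0.2031, 0.2344, 0.1875, 0.1563, 0.2188], E[r] = 1.0313, γ^t·E[r] = 0.721875, running G = 2.346875
t=2: π = [0.1914, 0.2559, 0.1816, 0.1699, 0.2012], E[r] = 1.0176, γ^t·E[r] = 0.498613, running G = 2.845488
t=3: π = [0.1917, 0.2593, 0.1821, 0.1702, 0.1968], E[r] = 1.0022, γ^t·E[r] = 0.343754, running G = 3.189242
t=4: π = [0.1918, 0.2596, 0.1820, 0.1702, 0.1963], E[r] = 1.0004, γ^t·E[r] = 0.240203, running G = 3.429445
t=5: π = [0.1918, 0.2597, 0.1820, 0.1703, 0.1963], E[r] = 1.0003, γ^t·E[r] = 0.168124, running G = 3.597569
t=6: π = [0.1918, 0.2597, 0.1820, 0.1703, 0.1963], E[r] = 1.0003, γ^t·E[r] = 0.117682, running G = 3.715252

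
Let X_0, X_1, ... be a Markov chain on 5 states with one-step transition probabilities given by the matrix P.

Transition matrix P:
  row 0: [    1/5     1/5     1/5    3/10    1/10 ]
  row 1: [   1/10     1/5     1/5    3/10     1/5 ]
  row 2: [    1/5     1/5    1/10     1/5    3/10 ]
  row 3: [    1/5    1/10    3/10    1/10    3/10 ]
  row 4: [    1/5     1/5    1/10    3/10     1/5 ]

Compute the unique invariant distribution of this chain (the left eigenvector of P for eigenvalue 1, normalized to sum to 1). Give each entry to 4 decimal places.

Balance equations π_j = Σ_i π_i·P[i][j]:
  π_0 = 1/5·π_0 + 1/10·π_1 + 1/5·π_2 + 1/5·π_3 + 1/5·π_4
  π_1 = 1/5·π_0 + 1/5·π_1 + 1/5·π_2 + 1/10·π_3 + 1/5·π_4
  π_2 = 1/5·π_0 + 1/5·π_1 + 1/10·π_2 + 3/10·π_3 + 1/10·π_4
  π_3 = 3/10·π_0 + 3/10·π_1 + 1/5·π_2 + 1/10·π_3 + 3/10·π_4
  normalize: π_0 + π_1 + π_2 + π_3 + π_4 = 1
Solving the linear system gives exactly π = [2223/12191, 2152/12191, 2229/12191, 2862/12191, 2725/12191].

π = [0.1823, 0.1765, 0.1828, 0.2348, 0.2235]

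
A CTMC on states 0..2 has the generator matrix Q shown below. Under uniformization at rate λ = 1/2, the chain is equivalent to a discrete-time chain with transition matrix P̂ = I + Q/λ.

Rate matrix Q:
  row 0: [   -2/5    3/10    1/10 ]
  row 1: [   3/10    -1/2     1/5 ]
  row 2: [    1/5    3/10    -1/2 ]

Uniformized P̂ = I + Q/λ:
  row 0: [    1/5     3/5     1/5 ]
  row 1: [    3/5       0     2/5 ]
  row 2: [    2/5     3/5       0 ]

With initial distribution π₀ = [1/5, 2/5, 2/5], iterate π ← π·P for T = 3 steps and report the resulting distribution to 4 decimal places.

π = [0.4000, 0.3696, 0.2304]

t=0: π = [0.2000, 0.4000, 0.4000]
t=1: π = [0.4400, 0.3600, 0.2000]
t=2: π = [0.3840, 0.3840, 0.2320]
t=3: π = [0.4000, 0.3696, 0.2304]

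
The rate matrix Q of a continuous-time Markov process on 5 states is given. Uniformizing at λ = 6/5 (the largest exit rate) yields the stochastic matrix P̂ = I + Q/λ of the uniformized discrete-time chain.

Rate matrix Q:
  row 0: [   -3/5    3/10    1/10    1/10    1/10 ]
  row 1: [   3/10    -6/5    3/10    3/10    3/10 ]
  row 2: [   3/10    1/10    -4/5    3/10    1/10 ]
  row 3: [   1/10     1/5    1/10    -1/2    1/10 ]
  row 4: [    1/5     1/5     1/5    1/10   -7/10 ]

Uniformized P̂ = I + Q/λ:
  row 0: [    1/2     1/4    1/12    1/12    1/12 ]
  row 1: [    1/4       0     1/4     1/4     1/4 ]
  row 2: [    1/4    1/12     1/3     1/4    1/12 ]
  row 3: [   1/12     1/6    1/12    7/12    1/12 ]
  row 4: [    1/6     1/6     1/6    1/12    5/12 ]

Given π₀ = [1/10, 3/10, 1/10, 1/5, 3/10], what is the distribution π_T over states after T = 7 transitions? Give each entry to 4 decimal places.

π = [0.2553, 0.1495, 0.1624, 0.2704, 0.1624]

t=0: π = [0.1000, 0.3000, 0.1000, 0.2000, 0.3000]
t=1: π = [0.2167, 0.1167, 0.1833, 0.2500, 0.2333]
t=2: π = [0.2431, 0.1500, 0.1681, 0.2583, 0.1806]
t=3: π = [0.2527, 0.1479, 0.1654, 0.2655, 0.1685]
t=4: π = [0.2549, 0.1493, 0.1634, 0.2683, 0.1642]
t=5: π = [0.2553, 0.1494, 0.1627, 0.2696, 0.1629]
t=6: π = [0.2553, 0.1495, 0.1625, 0.2702, 0.1625]
t=7: π = [0.2553, 0.1495, 0.1624, 0.2704, 0.1624]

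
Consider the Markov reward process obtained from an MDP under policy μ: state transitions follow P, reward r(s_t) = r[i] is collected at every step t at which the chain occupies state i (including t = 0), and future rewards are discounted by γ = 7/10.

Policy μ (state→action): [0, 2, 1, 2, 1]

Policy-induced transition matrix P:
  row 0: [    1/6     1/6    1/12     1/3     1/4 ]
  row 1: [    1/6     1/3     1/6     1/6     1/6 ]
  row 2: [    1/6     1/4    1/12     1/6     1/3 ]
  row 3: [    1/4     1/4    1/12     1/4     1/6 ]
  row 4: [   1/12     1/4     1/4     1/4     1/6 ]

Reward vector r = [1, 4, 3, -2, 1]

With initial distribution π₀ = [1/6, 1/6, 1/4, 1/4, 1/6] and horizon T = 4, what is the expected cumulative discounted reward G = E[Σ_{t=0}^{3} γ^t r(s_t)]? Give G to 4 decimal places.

G = 3.2965

t=0: π = [0.1667, 0.1667, 0.2500, 0.2500, 0.1667], E[r] = 1.2500, γ^t·E[r] = 1.250000, running G = 1.250000
t=1: π = [0.1736, 0.2500, 0.1250, 0.2292, 0.2222], E[r] = 1.3125, γ^t·E[r] = 0.918750, running G = 2.168750
t=2: π = [0.1672, 0.2564, 0.1412, 0.2332, 0.2020], E[r] = 1.3519, γ^t·E[r] = 0.662407, running G = 2.831157
t=3: π = [0.1693, 0.2574, 0.1384, 0.2308, 0.2041], E[r] = 1.3566, γ^t·E[r] = 0.465306, running G = 3.296464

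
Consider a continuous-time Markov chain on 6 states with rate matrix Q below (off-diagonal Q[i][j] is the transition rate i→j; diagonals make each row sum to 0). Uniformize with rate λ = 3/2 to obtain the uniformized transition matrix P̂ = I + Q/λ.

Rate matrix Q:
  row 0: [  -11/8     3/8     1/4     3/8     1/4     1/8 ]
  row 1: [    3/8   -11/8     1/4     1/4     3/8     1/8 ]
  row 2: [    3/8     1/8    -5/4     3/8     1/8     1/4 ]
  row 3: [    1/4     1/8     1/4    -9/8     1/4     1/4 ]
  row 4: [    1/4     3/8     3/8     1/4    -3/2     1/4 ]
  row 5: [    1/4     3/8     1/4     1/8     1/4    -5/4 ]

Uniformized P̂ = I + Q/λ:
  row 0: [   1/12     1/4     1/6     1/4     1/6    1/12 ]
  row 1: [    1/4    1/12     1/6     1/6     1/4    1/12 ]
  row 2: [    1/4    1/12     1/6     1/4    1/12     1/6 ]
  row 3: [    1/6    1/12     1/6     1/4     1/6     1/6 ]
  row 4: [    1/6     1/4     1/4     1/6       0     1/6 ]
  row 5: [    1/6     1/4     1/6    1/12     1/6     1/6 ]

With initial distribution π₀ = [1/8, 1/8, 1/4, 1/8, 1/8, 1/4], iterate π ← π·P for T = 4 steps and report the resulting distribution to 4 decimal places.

π = [0.1799, 0.1599, 0.1785, 0.2018, 0.1415, 0.1383]

t=0: π = [0.1250, 0.1250, 0.2500, 0.1250, 0.1250, 0.2500]
t=1: π = [0.1875, 0.1667, 0.1771, 0.1875, 0.1354, 0.1458]
t=2: π = [0.1797, 0.1615, 0.1780, 0.2005, 0.1432, 0.1372]
t=3: π = [0.1800, 0.1600, 0.1786, 0.2018, 0.1414, 0.1382]
t=4: π = [0.1799, 0.1599, 0.1785, 0.2018, 0.1415, 0.1383]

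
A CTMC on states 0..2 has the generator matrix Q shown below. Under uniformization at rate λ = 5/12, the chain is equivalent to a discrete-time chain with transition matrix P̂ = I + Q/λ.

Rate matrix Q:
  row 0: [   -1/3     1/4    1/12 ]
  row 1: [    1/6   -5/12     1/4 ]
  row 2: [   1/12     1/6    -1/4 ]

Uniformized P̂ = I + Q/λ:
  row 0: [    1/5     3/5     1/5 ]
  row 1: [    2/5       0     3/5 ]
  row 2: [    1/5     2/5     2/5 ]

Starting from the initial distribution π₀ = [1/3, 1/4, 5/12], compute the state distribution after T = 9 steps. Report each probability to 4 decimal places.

π = [0.2647, 0.3237, 0.4117]

t=0: π = [0.3333, 0.2500, 0.4167]
t=1: π = [0.2500, 0.3667, 0.3833]
t=2: π = [0.2733, 0.3033, 0.4233]
t=3: π = [0.2607, 0.3333, 0.4060]
t=4: π = [0.2667, 0.3188, 0.4145]
t=5: π = [0.2638, 0.3258, 0.4104]
t=6: π = [0.2652, 0.3224, 0.4124]
t=7: π = [0.2645, 0.3241, 0.4115]
t=8: π = [0.2648, 0.3233, 0.4119]
t=9: π = [0.2647, 0.3237, 0.4117]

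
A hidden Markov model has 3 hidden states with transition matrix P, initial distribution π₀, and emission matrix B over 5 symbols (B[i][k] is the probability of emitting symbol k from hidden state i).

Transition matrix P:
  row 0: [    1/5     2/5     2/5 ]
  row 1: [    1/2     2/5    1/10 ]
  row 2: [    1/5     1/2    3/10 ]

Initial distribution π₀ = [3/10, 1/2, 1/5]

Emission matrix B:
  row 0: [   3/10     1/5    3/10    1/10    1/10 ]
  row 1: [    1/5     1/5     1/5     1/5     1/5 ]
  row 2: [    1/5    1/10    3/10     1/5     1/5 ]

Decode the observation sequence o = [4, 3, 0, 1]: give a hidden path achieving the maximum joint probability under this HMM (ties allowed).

t=0: δ = [3.000e-02, 1.000e-01, 4.000e-02]  (obs o_0=4)
t=1: δ = [5.000e-03, 8.000e-03, 2.400e-03]  ψ = [1, 1, 0]  (obs o_1=3)
t=2: δ = [1.200e-03, 6.400e-04, 4.000e-04]  ψ = [1, 1, 0]  (obs o_2=0)
t=3: δ = [6.400e-05, 9.600e-05, 4.800e-05]  ψ = [1, 0, 0]  (obs o_3=1)
backtrack: best end state = 1; path = [1, 1, 0, 1]

path = [1, 1, 0, 1]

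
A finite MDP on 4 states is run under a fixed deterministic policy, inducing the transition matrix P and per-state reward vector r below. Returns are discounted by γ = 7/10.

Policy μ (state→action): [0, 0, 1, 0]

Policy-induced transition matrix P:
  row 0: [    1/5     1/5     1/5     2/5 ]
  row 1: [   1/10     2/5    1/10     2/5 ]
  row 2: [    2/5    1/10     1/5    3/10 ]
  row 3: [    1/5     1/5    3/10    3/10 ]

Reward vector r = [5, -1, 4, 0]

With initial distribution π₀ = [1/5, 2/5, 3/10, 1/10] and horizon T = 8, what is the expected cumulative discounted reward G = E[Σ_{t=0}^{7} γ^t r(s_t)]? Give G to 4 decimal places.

G = 5.3189

t=0: π = [0.2000, 0.4000, 0.3000, 0.1000], E[r] = 1.8000, γ^t·E[r] = 1.800000, running G = 1.800000
t=1: π = [0.2200, 0.2500, 0.1700, 0.3600], E[r] = 1.5300, γ^t·E[r] = 1.071000, running G = 2.871000
t=2: π = [0.2090, 0.2330, 0.2110, 0.3470], E[r] = 1.6560, γ^t·E[r] = 0.811440, running G = 3.682440
t=3: π = [0.2189, 0.2255, 0.2114, 0.3442], E[r] = 1.7146, γ^t·E[r] = 0.588108, running G = 4.270548
t=4: π = [0.2197, 0.2240, 0.2119, 0.3444], E[r] = 1.7222, γ^t·E[r] = 0.413493, running G = 4.684041
t=5: π = [0.2200, 0.2236, 0.2120, 0.3444], E[r] = 1.7245, γ^t·E[r] = 0.289833, running G = 4.973874
t=6: π = [0.2200, 0.2235, 0.2121, 0.3444], E[r] = 1.7250, γ^t·E[r] = 0.202949, running G = 5.176822
t=7: π = [0.2201, 0.2235, 0.2121, 0.3444], E[r] = 1.7252, γ^t·E[r] = 0.142074, running G = 5.318897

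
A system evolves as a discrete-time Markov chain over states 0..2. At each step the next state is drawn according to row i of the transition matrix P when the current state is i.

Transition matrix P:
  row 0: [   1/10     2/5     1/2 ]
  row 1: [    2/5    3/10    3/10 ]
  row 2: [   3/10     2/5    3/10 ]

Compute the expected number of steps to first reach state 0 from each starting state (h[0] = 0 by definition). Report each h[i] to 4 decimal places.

First-step conditioning: h[0] = 0; for i ≠ 0, h[i] = 1 + Σ_k P[i][k]·h[k].
  h[1] = 1 + 3/10·h[1] + 3/10·h[2]
  h[2] = 1 + 2/5·h[1] + 3/10·h[2]
Solving the 2×2 linear system over states ≠ 0 gives exactly h = [0, 100/37, 110/37] (h[0] = 0 is the target).

h = [0.0000, 2.7027, 2.9730]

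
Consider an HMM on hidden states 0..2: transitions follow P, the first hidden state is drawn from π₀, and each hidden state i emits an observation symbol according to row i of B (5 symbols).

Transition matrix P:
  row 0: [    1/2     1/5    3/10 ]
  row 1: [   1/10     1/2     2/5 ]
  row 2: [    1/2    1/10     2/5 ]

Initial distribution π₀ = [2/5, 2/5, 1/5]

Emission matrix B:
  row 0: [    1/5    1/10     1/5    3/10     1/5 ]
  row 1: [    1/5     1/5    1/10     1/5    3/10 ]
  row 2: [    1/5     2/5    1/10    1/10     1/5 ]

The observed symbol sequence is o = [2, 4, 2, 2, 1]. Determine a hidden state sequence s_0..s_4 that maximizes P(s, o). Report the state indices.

path = [0, 0, 0, 0, 2]

t=0: δ = [8.000e-02, 4.000e-02, 2.000e-02]  (obs o_0=2)
t=1: δ = [8.000e-03, 6.000e-03, 4.800e-03]  ψ = [0, 1, 0]  (obs o_1=4)
t=2: δ = [8.000e-04, 3.000e-04, 2.400e-04]  ψ = [0, 1, 0]  (obs o_2=2)
t=3: δ = [8.000e-05, 1.600e-05, 2.400e-05]  ψ = [0, 0, 0]  (obs o_3=2)
t=4: δ = [4.000e-06, 3.200e-06, 9.600e-06]  ψ = [0, 0, 0]  (obs o_4=1)
backtrack: best end state = 2; path = [0, 0, 0, 0, 2]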